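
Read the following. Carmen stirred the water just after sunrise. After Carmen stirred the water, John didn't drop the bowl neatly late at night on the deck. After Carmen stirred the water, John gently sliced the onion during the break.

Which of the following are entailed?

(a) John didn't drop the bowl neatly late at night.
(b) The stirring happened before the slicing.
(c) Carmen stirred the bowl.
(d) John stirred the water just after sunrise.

(a) Not entailed — dropping 'on the deck' under negation is not valid — the original leaves open that John dropped the bowl some other way.
(b) Entailed — the narrative places the stirring before the slicing.
(c) Not entailed — Carmen stirred the water, not the bowl; the bowl belongs to the dropping event.
(d) Not entailed — the passage has Carmen stirring the water, not John.

(b)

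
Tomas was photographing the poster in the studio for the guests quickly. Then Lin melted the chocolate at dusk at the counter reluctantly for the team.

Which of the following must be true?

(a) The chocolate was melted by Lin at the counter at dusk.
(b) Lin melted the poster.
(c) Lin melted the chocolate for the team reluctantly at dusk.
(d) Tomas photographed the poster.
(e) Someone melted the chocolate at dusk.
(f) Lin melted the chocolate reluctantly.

(a) Entailed — every conjunct here is already in the original melting event.
(b) Not entailed — Lin melted the chocolate, not the poster; the poster belongs to the photographing event.
(c) Entailed — every conjunct here is already in the original melting event.
(d) Not entailed — 'was photographing' is progressive on an accomplishment; it does not entail the completed 'photographed'.
(e) Entailed — dropping 'reluctantly', 'for the team', 'at the counter' and generalizing the agent leaves a sub-description the original still satisfies.
(f) Entailed — this follows by dropping conjuncts from the melting event's description.

(a), (c), (e), (f)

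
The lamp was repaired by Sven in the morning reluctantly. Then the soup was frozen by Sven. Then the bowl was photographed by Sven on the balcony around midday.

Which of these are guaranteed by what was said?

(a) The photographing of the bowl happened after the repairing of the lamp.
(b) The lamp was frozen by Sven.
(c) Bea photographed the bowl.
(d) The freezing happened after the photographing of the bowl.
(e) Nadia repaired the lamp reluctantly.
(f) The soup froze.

(a), (f)

(a) Entailed — the narrative places the repairing before the photographing.
(b) Not entailed — Sven froze the soup, not the lamp; the lamp belongs to the repairing event.
(c) Not entailed — the passage has Sven photographing the bowl, not Bea.
(d) Not entailed — the narrative places the freezing before the photographing, not after.
(e) Not entailed — the passage has Sven repairing the lamp, not Nadia.
(f) Entailed — 'Sven froze the soup' is causative; it entails the inchoative 'the soup froze'.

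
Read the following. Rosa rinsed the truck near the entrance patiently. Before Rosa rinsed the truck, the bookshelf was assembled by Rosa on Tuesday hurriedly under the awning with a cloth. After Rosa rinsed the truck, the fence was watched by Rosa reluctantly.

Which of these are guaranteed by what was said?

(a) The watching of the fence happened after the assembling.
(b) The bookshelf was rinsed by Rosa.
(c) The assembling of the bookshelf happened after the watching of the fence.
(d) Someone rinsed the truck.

(a) Entailed — the narrative places the assembling before the watching.
(b) Not entailed — Rosa rinsed the truck, not the bookshelf; the bookshelf belongs to the assembling event.
(c) Not entailed — the narrative places the assembling before the watching, not after.
(d) Entailed — dropping 'patiently', 'near the entrance' and generalizing the agent leaves a sub-description the original still satisfies.

(a), (d)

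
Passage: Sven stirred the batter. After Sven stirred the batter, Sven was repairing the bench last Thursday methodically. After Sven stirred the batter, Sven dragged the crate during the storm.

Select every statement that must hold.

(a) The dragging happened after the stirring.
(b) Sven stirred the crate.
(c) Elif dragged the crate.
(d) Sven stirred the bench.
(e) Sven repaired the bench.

(a) Entailed — the narrative places the stirring before the dragging.
(b) Not entailed — Sven stirred the batter, not the crate; the crate belongs to the dragging event.
(c) Not entailed — the passage has Sven dragging the crate, not Elif.
(d) Not entailed — Sven stirred the batter, not the bench; the bench belongs to the repairing event.
(e) Not entailed — 'was repairing' is progressive on an accomplishment; it does not entail the completed 'repaired'.

(a)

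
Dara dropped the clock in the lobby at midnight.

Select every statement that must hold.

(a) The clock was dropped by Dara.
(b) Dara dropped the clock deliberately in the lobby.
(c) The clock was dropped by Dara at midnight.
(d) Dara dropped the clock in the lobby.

(a), (c), (d)

(a) Entailed — this follows by dropping conjuncts from the dropping event's description.
(b) Not entailed — 'deliberately' adds information not in the original event.
(c) Entailed — the original entails any weakening of itself; this just drops 'in the lobby'.
(d) Entailed — every conjunct here is already in the original dropping event.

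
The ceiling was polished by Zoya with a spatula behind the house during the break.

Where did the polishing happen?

behind the house

'behind the house' marks the location of the polishing event.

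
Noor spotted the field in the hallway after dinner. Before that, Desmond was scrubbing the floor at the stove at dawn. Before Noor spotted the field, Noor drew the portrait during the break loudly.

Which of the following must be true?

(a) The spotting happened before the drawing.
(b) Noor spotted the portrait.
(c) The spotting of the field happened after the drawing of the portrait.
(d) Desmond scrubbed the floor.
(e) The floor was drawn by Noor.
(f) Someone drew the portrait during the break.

(c), (d), (f)

(a) Not entailed — the narrative places the drawing before the spotting, not after.
(b) Not entailed — Noor spotted the field, not the portrait; the portrait belongs to the drawing event.
(c) Entailed — the narrative places the drawing before the spotting.
(d) Entailed — 'scrub' is an activity; 'was scrubbing' entails that some scrubbing happened, so 'scrubbed' holds.
(e) Not entailed — Noor drew the portrait, not the floor; the floor belongs to the scrubbing event.
(f) Entailed — every conjunct here is already in the original drawing event.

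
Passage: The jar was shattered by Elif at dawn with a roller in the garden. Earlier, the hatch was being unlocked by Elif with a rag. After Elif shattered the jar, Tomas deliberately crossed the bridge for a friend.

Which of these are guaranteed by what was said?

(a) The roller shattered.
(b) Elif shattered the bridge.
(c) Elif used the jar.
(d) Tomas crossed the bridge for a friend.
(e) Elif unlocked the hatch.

(d)

(a) Not entailed — the jar is what shattered, not the roller.
(b) Not entailed — Elif shattered the jar, not the bridge; the bridge belongs to the crossing event.
(c) Not entailed — the jar is the patient, not an instrument — Elif used a roller.
(d) Entailed — dropping 'deliberately' leaves a sub-description the original still satisfies.
(e) Not entailed — 'was unlocking' is progressive on an accomplishment; it does not entail the completed 'unlocked'.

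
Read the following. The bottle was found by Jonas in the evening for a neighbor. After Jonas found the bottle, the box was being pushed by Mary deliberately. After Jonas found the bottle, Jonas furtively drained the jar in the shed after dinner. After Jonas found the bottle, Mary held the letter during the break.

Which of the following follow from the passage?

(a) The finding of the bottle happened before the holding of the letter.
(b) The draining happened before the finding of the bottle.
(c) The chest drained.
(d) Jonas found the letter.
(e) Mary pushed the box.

(a), (e)

(a) Entailed — the narrative places the finding before the holding.
(b) Not entailed — the narrative places the finding before the draining, not after.
(c) Not entailed — the jar is what drained, not the chest.
(d) Not entailed — Jonas found the bottle, not the letter; the letter belongs to the holding event.
(e) Entailed — 'push' is an activity; 'was pushing' entails that some pushing happened, so 'pushed' holds.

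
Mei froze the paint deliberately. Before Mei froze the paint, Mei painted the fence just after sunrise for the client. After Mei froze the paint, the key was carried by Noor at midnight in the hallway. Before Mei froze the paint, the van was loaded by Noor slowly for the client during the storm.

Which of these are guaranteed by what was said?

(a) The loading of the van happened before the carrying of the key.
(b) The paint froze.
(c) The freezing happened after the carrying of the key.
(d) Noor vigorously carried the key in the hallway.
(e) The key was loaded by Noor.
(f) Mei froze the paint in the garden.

(a) Entailed — the narrative places the loading before the carrying.
(b) Entailed — 'Mei froze the paint' is causative; it entails the inchoative 'the paint froze'.
(c) Not entailed — the narrative places the freezing before the carrying, not after.
(d) Not entailed — 'vigorously' adds information not in the original event.
(e) Not entailed — Noor loaded the van, not the key; the key belongs to the carrying event.
(f) Not entailed — 'in the garden' adds information not in the original event.

(a), (b)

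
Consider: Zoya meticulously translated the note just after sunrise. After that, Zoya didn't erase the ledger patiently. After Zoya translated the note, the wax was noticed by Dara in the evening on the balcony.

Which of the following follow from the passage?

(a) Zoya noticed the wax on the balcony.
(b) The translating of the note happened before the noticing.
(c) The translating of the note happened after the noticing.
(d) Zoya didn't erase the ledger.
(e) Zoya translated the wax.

(a) Not entailed — the passage has Dara noticing the wax, not Zoya.
(b) Entailed — the narrative places the translating before the noticing.
(c) Not entailed — the narrative places the translating before the noticing, not after.
(d) Not entailed — dropping 'patiently' under negation is not valid — the original leaves open that Zoya erased the ledger some other way.
(e) Not entailed — Zoya translated the note, not the wax; the wax belongs to the noticing event.

(b)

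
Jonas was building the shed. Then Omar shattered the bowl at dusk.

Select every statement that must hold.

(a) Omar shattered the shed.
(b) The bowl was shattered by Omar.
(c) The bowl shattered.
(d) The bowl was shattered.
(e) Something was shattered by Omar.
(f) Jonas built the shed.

(b), (c), (d), (e)

(a) Not entailed — Omar shattered the bowl, not the shed; the shed belongs to the building event.
(b) Entailed — dropping 'at dusk' leaves a sub-description the original still satisfies.
(c) Entailed — 'Omar shattered the bowl' is causative; it entails the inchoative 'the bowl shattered'.
(d) Entailed — every conjunct here is already in the original shattering event.
(e) Entailed — the original entails any weakening of itself; this just drops 'at dusk' and generalizes the patient.
(f) Not entailed — 'was building' is progressive on an accomplishment; it does not entail the completed 'built'.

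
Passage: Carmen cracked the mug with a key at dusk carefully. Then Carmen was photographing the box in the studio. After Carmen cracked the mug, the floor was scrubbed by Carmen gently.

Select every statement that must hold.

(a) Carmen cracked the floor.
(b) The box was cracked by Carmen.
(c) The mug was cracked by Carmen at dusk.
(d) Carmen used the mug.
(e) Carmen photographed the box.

(a) Not entailed — Carmen cracked the mug, not the floor; the floor belongs to the scrubbing event.
(b) Not entailed — Carmen cracked the mug, not the box; the box belongs to the photographing event.
(c) Entailed — the original entails any weakening of itself; this just drops 'carefully', 'with a key'.
(d) Not entailed — the mug is the patient, not an instrument — Carmen used a key.
(e) Not entailed — 'was photographing' is progressive on an accomplishment; it does not entail the completed 'photographed'.

(c)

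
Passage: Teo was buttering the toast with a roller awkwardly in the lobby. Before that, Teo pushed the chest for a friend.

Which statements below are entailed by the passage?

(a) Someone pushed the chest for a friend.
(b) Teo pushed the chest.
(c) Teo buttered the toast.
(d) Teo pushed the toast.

(a), (b)

(a) Entailed — generalizing the agent leaves a sub-description the original still satisfies.
(b) Entailed — every conjunct here is already in the original pushing event.
(c) Not entailed — 'was buttering' is progressive on an accomplishment; it does not entail the completed 'buttered'.
(d) Not entailed — Teo pushed the chest, not the toast; the toast belongs to the buttering event.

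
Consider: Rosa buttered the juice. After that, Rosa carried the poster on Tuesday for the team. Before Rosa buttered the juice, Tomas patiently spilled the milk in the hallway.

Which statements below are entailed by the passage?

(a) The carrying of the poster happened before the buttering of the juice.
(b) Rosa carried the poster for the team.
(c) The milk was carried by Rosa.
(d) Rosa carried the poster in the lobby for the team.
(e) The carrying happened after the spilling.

(b), (e)

(a) Not entailed — the narrative places the buttering before the carrying, not after.
(b) Entailed — dropping 'on Tuesday' leaves a sub-description the original still satisfies.
(c) Not entailed — Rosa carried the poster, not the milk; the milk belongs to the spilling event.
(d) Not entailed — 'in the lobby' adds information not in the original event.
(e) Entailed — the narrative places the spilling before the carrying.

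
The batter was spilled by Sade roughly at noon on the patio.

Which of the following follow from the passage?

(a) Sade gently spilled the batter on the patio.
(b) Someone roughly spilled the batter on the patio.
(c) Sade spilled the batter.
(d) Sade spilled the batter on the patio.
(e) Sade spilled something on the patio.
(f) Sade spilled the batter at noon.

(b), (c), (d), (e), (f)

(a) Not entailed — 'gently' adds a manner not in (and inconsistent with) the original.
(b) Entailed — dropping 'at noon' and generalizing the agent leaves a sub-description the original still satisfies.
(c) Entailed — this follows by dropping conjuncts from the spilling event's description.
(d) Entailed — dropping 'at noon', 'roughly' leaves a sub-description the original still satisfies.
(e) Entailed — every conjunct here is already in the original spilling event.
(f) Entailed — the original entails any weakening of itself; this just drops 'on the patio', 'roughly'.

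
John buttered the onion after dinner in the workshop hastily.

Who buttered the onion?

John

'John' marks the agent of the buttering event.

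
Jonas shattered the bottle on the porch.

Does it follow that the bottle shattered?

'Jonas shattered the bottle' is the causative; it entails the inchoative 'the bottle shattered'.

yes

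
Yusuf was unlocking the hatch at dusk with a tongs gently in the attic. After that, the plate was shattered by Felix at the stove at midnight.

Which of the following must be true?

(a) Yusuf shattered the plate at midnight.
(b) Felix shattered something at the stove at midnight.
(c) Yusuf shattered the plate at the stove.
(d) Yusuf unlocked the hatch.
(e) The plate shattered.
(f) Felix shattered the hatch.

(b), (e)

(a) Not entailed — the passage has Felix shattering the plate, not Yusuf.
(b) Entailed — generalizing the patient leaves a sub-description the original still satisfies.
(c) Not entailed — the passage has Felix shattering the plate, not Yusuf.
(d) Not entailed — 'was unlocking' is progressive on an accomplishment; it does not entail the completed 'unlocked'.
(e) Entailed — 'Felix shattered the plate' is causative; it entails the inchoative 'the plate shattered'.
(f) Not entailed — Felix shattered the plate, not the hatch; the hatch belongs to the unlocking event.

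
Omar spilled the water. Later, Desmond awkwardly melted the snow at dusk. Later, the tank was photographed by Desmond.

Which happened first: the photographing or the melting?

The connectives place the melting before the photographing.

the melting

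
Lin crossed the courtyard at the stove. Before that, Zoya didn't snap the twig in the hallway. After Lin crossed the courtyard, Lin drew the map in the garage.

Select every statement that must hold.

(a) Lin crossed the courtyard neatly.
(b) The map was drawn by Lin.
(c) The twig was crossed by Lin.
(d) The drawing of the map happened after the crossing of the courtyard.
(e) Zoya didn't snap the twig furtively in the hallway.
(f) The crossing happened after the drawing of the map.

(b), (d), (e)

(a) Not entailed — 'neatly' adds information not in the original event.
(b) Entailed — the original entails any weakening of itself; this just drops 'in the garage'.
(c) Not entailed — Lin crossed the courtyard, not the twig; the twig belongs to the snapping event.
(d) Entailed — the narrative places the crossing before the drawing.
(e) Entailed — under negation, adding a further restriction is entailed: if no such snapping event occurred, none occurred furtively either.
(f) Not entailed — the narrative places the crossing before the drawing, not after.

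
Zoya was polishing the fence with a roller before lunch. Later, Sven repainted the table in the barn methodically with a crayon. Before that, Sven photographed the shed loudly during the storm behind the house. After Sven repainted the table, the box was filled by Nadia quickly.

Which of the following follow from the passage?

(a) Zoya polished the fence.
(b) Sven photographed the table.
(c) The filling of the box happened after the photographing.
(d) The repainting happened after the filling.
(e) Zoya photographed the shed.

(a), (c)

(a) Entailed — 'polish' is an activity; 'was polishing' entails that some polishing happened, so 'polished' holds.
(b) Not entailed — Sven photographed the shed, not the table; the table belongs to the repainting event.
(c) Entailed — the narrative places the photographing before the filling.
(d) Not entailed — the narrative places the repainting before the filling, not after.
(e) Not entailed — the passage has Sven photographing the shed, not Zoya.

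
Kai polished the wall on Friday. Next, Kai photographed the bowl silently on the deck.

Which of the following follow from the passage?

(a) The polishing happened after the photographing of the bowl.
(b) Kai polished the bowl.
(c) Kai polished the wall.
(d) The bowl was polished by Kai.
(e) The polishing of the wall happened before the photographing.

(a) Not entailed — the narrative places the polishing before the photographing, not after.
(b) Not entailed — Kai polished the wall, not the bowl; the bowl belongs to the photographing event.
(c) Entailed — dropping 'on Friday' leaves a sub-description the original still satisfies.
(d) Not entailed — Kai polished the wall, not the bowl; the bowl belongs to the photographing event.
(e) Entailed — the narrative places the polishing before the photographing.

(c), (e)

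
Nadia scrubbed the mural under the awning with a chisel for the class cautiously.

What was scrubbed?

'the mural' marks the patient of the scrubbing event.

the mural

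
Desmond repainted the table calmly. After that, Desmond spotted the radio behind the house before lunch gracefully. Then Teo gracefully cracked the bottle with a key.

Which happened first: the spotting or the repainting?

the repainting

The connectives place the repainting before the spotting.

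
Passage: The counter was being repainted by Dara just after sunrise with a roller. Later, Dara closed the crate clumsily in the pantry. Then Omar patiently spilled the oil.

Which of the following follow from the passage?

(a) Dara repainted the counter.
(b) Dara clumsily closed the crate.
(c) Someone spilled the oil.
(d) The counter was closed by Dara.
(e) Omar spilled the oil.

(a) Not entailed — 'was repainting' is progressive on an accomplishment; it does not entail the completed 'repainted'.
(b) Entailed — the original entails any weakening of itself; this just drops 'in the pantry'.
(c) Entailed — this follows by dropping conjuncts from the spilling event's description.
(d) Not entailed — Dara closed the crate, not the counter; the counter belongs to the repainting event.
(e) Entailed — every conjunct here is already in the original spilling event.

(b), (c), (e)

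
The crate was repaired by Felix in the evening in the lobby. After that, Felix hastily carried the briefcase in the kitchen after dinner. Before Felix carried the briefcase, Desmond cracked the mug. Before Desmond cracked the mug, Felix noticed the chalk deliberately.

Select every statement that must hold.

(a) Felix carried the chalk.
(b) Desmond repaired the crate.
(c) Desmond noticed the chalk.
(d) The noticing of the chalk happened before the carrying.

(a) Not entailed — Felix carried the briefcase, not the chalk; the chalk belongs to the noticing event.
(b) Not entailed — the passage has Felix repairing the crate, not Desmond.
(c) Not entailed — the passage has Felix noticing the chalk, not Desmond.
(d) Entailed — the narrative places the noticing before the carrying.

(d)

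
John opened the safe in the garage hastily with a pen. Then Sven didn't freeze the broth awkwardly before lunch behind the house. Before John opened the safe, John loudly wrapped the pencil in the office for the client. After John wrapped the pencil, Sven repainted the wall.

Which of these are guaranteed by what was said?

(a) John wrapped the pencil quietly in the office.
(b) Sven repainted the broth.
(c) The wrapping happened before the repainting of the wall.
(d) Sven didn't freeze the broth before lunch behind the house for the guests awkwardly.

(a) Not entailed — 'quietly' adds a manner not in (and inconsistent with) the original.
(b) Not entailed — Sven repainted the wall, not the broth; the broth belongs to the freezing event.
(c) Entailed — the narrative places the wrapping before the repainting.
(d) Entailed — under negation, adding a further restriction is entailed: if no such freezing event occurred, none occurred for the guests either.

(c), (d)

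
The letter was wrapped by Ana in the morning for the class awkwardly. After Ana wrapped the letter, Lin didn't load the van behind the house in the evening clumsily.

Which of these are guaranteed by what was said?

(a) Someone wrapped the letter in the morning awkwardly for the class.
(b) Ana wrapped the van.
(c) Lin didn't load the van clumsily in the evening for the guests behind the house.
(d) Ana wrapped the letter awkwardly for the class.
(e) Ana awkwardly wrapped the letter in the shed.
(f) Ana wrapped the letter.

(a), (c), (d), (f)

(a) Entailed — the original entails any weakening of itself; this just generalizes the agent.
(b) Not entailed — Ana wrapped the letter, not the van; the van belongs to the loading event.
(c) Entailed — under negation, adding a further restriction is entailed: if no such loading event occurred, none occurred for the guests either.
(d) Entailed — every conjunct here is already in the original wrapping event.
(e) Not entailed — 'in the shed' adds information not in the original event.
(f) Entailed — the original entails any weakening of itself; this just drops 'awkwardly', 'in the morning', 'for the class'.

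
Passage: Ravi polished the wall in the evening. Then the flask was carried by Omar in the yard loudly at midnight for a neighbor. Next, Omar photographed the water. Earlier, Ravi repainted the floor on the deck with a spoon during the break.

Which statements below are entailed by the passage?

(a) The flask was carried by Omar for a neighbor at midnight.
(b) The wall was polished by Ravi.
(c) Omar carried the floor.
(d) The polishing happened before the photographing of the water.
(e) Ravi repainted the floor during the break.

(a), (b), (d), (e)

(a) Entailed — dropping 'loudly', 'in the yard' leaves a sub-description the original still satisfies.
(b) Entailed — every conjunct here is already in the original polishing event.
(c) Not entailed — Omar carried the flask, not the floor; the floor belongs to the repainting event.
(d) Entailed — the narrative places the polishing before the photographing.
(e) Entailed — every conjunct here is already in the original repainting event.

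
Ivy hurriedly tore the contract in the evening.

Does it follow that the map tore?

no

Nothing is said about any map; only the contract is affected.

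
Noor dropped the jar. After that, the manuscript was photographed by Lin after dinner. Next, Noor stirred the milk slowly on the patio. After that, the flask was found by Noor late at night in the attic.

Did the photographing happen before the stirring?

The narrative orders the photographing before the stirring.

yes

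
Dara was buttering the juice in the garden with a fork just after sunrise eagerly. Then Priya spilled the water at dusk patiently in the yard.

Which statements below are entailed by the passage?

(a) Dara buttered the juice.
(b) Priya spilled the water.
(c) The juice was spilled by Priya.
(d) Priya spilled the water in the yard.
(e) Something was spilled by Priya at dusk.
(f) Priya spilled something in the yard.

(a) Not entailed — 'was buttering' is progressive on an accomplishment; it does not entail the completed 'buttered'.
(b) Entailed — the original entails any weakening of itself; this just drops 'in the yard', 'at dusk', 'patiently'.
(c) Not entailed — Priya spilled the water, not the juice; the juice belongs to the buttering event.
(d) Entailed — this follows by dropping conjuncts from the spilling event's description.
(e) Entailed — dropping 'in the yard', 'patiently' and generalizing the patient leaves a sub-description the original still satisfies.
(f) Entailed — this follows by dropping conjuncts from the spilling event's description.

(b), (d), (e), (f)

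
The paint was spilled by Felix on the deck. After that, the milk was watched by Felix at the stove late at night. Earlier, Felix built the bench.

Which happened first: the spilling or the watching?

The connectives place the spilling before the watching.

the spilling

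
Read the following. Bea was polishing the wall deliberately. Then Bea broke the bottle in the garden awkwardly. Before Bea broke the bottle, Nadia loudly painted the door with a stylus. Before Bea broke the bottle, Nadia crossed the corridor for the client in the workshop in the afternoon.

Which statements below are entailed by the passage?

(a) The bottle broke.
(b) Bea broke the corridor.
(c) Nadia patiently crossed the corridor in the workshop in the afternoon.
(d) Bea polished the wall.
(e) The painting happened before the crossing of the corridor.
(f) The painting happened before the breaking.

(a) Entailed — 'Bea broke the bottle' is causative; it entails the inchoative 'the bottle broke'.
(b) Not entailed — Bea broke the bottle, not the corridor; the corridor belongs to the crossing event.
(c) Not entailed — 'patiently' adds information not in the original event.
(d) Entailed — 'polish' is an activity; 'was polishing' entails that some polishing happened, so 'polished' holds.
(e) Not entailed — the narrative doesn't order the painting relative to the crossing.
(f) Entailed — the narrative places the painting before the breaking.

(a), (d), (f)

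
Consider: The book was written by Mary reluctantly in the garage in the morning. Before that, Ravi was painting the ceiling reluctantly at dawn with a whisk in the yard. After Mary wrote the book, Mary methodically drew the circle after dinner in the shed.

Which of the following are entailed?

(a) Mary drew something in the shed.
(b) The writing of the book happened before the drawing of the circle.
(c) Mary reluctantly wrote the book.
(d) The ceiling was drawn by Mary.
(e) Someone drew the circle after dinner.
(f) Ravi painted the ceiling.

(a), (b), (c), (e)

(a) Entailed — every conjunct here is already in the original drawing event.
(b) Entailed — the narrative places the writing before the drawing.
(c) Entailed — the original entails any weakening of itself; this just drops 'in the morning', 'in the garage'.
(d) Not entailed — Mary drew the circle, not the ceiling; the ceiling belongs to the painting event.
(e) Entailed — this follows by dropping conjuncts from the drawing event's description.
(f) Not entailed — 'was painting' is progressive on an accomplishment; it does not entail the completed 'painted'.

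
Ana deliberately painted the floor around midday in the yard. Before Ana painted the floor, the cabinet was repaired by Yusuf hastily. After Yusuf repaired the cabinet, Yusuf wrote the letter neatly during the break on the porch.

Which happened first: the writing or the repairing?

the repairing

The connectives place the repairing before the writing.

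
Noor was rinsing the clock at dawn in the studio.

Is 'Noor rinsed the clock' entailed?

yes

'rinse' is atelic; if Noor was rinsing the clock, then Noor rinsed the clock (for some time).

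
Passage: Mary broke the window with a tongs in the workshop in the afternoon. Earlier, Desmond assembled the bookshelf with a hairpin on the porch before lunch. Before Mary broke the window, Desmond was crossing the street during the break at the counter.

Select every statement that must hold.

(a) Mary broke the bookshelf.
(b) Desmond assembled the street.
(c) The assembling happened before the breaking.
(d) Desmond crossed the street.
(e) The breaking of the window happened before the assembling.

(c)

(a) Not entailed — Mary broke the window, not the bookshelf; the bookshelf belongs to the assembling event.
(b) Not entailed — Desmond assembled the bookshelf, not the street; the street belongs to the crossing event.
(c) Entailed — the narrative places the assembling before the breaking.
(d) Not entailed — 'was crossing' is progressive on an accomplishment; it does not entail the completed 'crossed'.
(e) Not entailed — the narrative places the assembling before the breaking, not after.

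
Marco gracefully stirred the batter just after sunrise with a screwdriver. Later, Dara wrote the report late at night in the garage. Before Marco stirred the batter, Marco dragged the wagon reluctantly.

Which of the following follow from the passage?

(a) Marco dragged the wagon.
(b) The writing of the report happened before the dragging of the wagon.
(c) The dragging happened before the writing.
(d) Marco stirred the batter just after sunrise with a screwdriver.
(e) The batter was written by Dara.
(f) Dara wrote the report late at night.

(a) Entailed — dropping 'reluctantly' leaves a sub-description the original still satisfies.
(b) Not entailed — the narrative places the dragging before the writing, not after.
(c) Entailed — the narrative places the dragging before the writing.
(d) Entailed — dropping 'gracefully' leaves a sub-description the original still satisfies.
(e) Not entailed — Dara wrote the report, not the batter; the batter belongs to the stirring event.
(f) Entailed — every conjunct here is already in the original writing event.

(a), (c), (d), (f)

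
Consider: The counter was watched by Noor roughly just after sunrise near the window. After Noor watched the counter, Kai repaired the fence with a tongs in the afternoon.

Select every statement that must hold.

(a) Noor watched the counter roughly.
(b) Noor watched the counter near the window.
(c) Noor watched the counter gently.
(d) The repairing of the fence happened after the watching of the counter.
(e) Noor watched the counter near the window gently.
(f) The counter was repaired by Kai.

(a) Entailed — the original entails any weakening of itself; this just drops 'just after sunrise', 'near the window'.
(b) Entailed — this follows by dropping conjuncts from the watching event's description.
(c) Not entailed — 'gently' adds a manner not in (and inconsistent with) the original.
(d) Entailed — the narrative places the watching before the repairing.
(e) Not entailed — 'gently' adds a manner not in (and inconsistent with) the original.
(f) Not entailed — Kai repaired the fence, not the counter; the counter belongs to the watching event.

(a), (b), (d)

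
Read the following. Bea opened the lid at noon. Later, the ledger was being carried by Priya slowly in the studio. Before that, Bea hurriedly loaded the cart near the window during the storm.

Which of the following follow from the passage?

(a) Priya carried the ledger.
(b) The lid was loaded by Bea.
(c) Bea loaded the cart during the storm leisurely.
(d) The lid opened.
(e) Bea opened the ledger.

(a), (d)

(a) Entailed — 'carry' is an activity; 'was carrying' entails that some carrying happened, so 'carried' holds.
(b) Not entailed — Bea loaded the cart, not the lid; the lid belongs to the opening event.
(c) Not entailed — 'leisurely' adds a manner not in (and inconsistent with) the original.
(d) Entailed — 'Bea opened the lid' is causative; it entails the inchoative 'the lid opened'.
(e) Not entailed — Bea opened the lid, not the ledger; the ledger belongs to the carrying event.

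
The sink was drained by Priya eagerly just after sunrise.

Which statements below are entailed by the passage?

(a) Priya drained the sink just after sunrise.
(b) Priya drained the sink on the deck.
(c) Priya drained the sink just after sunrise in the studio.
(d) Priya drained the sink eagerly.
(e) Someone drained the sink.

(a), (d), (e)

(a) Entailed — this follows by dropping conjuncts from the draining event's description.
(b) Not entailed — 'on the deck' adds information not in the original event.
(c) Not entailed — 'in the studio' adds information not in the original event.
(d) Entailed — every conjunct here is already in the original draining event.
(e) Entailed — dropping 'eagerly', 'just after sunrise' and generalizing the agent leaves a sub-description the original still satisfies.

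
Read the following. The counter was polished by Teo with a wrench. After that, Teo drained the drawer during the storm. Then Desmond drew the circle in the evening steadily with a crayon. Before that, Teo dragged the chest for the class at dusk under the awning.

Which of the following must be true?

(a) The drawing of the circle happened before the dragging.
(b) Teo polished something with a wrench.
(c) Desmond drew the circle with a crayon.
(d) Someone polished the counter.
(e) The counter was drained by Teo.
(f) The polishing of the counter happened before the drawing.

(a) Not entailed — the narrative places the dragging before the drawing, not after.
(b) Entailed — every conjunct here is already in the original polishing event.
(c) Entailed — this follows by dropping conjuncts from the drawing event's description.
(d) Entailed — the original entails any weakening of itself; this just drops 'with a wrench' and generalizes the agent.
(e) Not entailed — Teo drained the drawer, not the counter; the counter belongs to the polishing event.
(f) Entailed — the narrative places the polishing before the drawing.

(b), (c), (d), (f)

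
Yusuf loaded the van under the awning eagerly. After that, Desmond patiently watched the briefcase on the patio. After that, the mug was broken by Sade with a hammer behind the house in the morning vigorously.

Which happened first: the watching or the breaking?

the watching

The connectives place the watching before the breaking.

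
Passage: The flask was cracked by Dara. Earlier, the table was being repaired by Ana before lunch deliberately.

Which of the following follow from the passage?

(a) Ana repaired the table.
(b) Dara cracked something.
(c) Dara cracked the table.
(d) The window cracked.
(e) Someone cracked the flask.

(b), (e)

(a) Not entailed — 'was repairing' is progressive on an accomplishment; it does not entail the completed 'repaired'.
(b) Entailed — generalizing the patient leaves a sub-description the original still satisfies.
(c) Not entailed — Dara cracked the flask, not the table; the table belongs to the repairing event.
(d) Not entailed — the flask is what cracked, not the window.
(e) Entailed — the original entails any weakening of itself; this just generalizes the agent.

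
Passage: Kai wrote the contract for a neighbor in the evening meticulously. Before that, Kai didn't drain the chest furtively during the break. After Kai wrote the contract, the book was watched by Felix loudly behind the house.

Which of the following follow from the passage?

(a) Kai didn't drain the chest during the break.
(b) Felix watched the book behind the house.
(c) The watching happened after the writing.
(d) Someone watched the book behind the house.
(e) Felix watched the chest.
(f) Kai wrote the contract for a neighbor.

(a) Not entailed — dropping 'furtively' under negation is not valid — the original leaves open that Kai drained the chest some other way.
(b) Entailed — every conjunct here is already in the original watching event.
(c) Entailed — the narrative places the writing before the watching.
(d) Entailed — the original entails any weakening of itself; this just drops 'loudly' and generalizes the agent.
(e) Not entailed — Felix watched the book, not the chest; the chest belongs to the draining event.
(f) Entailed — the original entails any weakening of itself; this just drops 'in the evening', 'meticulously'.

(b), (c), (d), (f)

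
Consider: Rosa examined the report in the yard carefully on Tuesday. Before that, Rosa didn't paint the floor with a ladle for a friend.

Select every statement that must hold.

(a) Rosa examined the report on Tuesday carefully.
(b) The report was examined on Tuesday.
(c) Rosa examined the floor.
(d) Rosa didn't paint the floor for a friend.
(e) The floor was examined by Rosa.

(a) Entailed — every conjunct here is already in the original examining event.
(b) Entailed — the original entails any weakening of itself; this just drops 'in the yard', 'carefully' and generalizes the agent.
(c) Not entailed — Rosa examined the report, not the floor; the floor belongs to the painting event.
(d) Not entailed — dropping 'with a ladle' under negation is not valid — the original leaves open that Rosa painted the floor some other way.
(e) Not entailed — Rosa examined the report, not the floor; the floor belongs to the painting event.

(a), (b)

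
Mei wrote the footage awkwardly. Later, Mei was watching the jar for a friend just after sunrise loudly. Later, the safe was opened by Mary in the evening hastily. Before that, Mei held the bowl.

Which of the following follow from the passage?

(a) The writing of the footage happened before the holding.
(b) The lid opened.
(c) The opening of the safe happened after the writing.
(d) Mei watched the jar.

(a) Not entailed — the narrative doesn't order the writing relative to the holding.
(b) Not entailed — the safe is what opened, not the lid.
(c) Entailed — the narrative places the writing before the opening.
(d) Entailed — 'watch' is an activity; 'was watching' entails that some watching happened, so 'watched' holds.

(c), (d)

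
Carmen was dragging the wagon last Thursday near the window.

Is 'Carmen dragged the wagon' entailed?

yes

'drag' is atelic; if Carmen was dragging the wagon, then Carmen dragged the wagon (for some time).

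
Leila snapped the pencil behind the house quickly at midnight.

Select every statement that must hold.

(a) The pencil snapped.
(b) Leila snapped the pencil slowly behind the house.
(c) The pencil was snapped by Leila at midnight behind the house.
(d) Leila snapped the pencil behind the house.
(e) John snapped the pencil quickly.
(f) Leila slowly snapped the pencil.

(a), (c), (d)

(a) Entailed — 'Leila snapped the pencil' is causative; it entails the inchoative 'the pencil snapped'.
(b) Not entailed — 'slowly' adds a manner not in (and inconsistent with) the original.
(c) Entailed — this follows by dropping conjuncts from the snapping event's description.
(d) Entailed — every conjunct here is already in the original snapping event.
(e) Not entailed — the passage has Leila snapping the pencil, not John.
(f) Not entailed — 'slowly' adds a manner not in (and inconsistent with) the original.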